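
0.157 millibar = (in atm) 0.0001549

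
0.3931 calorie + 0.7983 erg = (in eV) 1.027e+19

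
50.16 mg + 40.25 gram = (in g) 40.3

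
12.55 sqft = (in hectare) 0.0001166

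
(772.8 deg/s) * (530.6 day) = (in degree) 3.543e+10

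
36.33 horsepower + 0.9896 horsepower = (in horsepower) 37.32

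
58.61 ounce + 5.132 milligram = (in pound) 3.663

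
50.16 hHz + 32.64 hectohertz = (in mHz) 8.28e+06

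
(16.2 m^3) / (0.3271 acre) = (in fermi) 1.224e+13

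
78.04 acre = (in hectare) 31.58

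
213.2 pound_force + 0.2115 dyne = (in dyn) 9.484e+07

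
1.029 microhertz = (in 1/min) 6.174e-05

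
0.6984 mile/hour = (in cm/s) 31.22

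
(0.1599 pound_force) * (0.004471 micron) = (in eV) 1.985e+10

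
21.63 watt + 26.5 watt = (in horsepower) 0.06454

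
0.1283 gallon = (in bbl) 0.003055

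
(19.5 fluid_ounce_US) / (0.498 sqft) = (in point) 35.33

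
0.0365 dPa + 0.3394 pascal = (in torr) 0.002573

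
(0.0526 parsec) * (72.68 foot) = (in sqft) 3.87e+17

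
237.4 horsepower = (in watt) 1.77e+05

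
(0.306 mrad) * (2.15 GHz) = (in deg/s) 3.769e+07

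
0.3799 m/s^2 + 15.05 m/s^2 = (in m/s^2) 15.43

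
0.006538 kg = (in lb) 0.01441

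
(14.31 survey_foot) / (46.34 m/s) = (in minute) 0.001569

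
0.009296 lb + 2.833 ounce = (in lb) 0.1864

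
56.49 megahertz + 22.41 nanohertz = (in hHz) 5.649e+05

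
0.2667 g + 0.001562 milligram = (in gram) 0.2667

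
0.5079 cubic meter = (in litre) 507.9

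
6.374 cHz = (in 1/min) 3.824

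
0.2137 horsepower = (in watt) 159.4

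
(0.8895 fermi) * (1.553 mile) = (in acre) 5.493e-16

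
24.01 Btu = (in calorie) 6054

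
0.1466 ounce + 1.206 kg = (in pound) 2.668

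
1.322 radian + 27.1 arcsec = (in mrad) 1322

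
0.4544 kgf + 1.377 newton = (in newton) 5.833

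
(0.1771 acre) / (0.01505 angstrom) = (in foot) 1.562e+15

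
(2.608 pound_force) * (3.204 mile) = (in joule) 5.982e+04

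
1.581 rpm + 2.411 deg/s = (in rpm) 1.983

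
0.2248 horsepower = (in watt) 167.6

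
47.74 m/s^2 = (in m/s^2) 47.74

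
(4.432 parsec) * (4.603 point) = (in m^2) 2.221e+14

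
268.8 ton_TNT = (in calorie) 2.688e+11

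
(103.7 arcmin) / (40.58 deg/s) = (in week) 7.042e-08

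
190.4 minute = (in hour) 3.173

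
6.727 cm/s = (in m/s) 0.06727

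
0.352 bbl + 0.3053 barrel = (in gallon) 27.61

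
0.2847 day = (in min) 410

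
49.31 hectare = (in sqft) 5.308e+06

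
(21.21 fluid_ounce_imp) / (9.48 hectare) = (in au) 4.249e-20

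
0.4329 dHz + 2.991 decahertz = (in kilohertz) 0.02995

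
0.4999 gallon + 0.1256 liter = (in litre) 2.018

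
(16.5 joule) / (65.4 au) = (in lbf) 3.791e-13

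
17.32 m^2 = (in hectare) 0.001732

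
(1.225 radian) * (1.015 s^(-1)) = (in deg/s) 71.24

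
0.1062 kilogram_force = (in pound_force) 0.2341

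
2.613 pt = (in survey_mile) 5.728e-07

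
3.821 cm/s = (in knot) 0.07427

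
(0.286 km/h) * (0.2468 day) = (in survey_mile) 1.053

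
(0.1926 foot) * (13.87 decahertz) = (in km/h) 29.31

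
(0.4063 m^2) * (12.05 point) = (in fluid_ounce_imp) 60.79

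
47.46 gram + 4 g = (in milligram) 5.146e+04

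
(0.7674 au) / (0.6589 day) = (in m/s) 2.017e+06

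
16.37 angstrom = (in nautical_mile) 8.839e-13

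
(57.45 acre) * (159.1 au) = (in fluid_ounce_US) 1.871e+23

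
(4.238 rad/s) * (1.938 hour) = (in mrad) 2.957e+07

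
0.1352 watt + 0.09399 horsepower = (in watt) 70.22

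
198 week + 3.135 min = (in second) 1.198e+08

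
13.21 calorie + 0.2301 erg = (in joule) 55.27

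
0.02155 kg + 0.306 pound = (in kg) 0.1603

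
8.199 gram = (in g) 8.199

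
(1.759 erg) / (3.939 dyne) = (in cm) 0.4466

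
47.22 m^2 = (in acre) 0.01167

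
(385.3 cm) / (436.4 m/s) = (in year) 2.8e-10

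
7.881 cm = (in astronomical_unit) 5.268e-13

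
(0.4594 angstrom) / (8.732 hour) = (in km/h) 5.261e-15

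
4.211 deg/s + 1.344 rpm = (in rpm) 2.046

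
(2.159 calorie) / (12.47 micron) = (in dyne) 7.244e+10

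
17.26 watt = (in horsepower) 0.02315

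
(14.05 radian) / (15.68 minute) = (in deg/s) 0.8557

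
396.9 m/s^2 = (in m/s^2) 396.9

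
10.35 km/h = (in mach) 0.008443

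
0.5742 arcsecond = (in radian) 2.784e-06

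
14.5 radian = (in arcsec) 2.991e+06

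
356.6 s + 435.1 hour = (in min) 2.611e+04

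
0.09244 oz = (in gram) 2.621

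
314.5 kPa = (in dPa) 3.145e+06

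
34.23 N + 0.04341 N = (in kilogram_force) 3.495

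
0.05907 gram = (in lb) 0.0001302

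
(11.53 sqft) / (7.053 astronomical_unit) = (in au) 6.786e-24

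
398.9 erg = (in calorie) 9.534e-06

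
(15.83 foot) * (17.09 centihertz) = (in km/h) 2.969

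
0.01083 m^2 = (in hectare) 1.083e-06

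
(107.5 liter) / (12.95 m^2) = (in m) 0.008301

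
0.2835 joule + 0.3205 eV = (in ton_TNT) 6.776e-11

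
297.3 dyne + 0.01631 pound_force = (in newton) 0.07552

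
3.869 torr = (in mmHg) 3.869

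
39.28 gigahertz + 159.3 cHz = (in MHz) 3.928e+04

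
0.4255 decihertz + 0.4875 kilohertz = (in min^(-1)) 2.925e+04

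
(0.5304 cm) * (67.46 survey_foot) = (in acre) 2.695e-05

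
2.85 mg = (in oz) 0.0001005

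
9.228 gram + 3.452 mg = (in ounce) 0.3256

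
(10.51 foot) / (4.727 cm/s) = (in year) 2.149e-06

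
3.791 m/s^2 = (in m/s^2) 3.791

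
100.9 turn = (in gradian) 4.036e+04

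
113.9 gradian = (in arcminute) 6151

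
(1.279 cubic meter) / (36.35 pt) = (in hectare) 0.009974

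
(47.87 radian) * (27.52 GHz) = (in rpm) 1.258e+13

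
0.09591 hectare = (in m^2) 959.1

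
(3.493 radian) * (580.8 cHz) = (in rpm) 193.7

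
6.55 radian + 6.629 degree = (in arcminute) 2.291e+04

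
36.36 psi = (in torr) 1880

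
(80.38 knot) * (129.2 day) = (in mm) 4.616e+11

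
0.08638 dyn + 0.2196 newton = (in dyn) 2.196e+04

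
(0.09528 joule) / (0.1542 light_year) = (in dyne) 6.531e-12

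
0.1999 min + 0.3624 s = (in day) 0.000143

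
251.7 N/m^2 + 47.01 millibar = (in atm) 0.04888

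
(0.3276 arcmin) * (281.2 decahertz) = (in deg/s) 15.35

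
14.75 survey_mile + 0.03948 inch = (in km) 23.74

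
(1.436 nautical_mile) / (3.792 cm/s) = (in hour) 19.48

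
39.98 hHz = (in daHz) 399.8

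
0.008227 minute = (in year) 1.565e-08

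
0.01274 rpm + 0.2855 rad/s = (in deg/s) 16.43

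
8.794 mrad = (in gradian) 0.5598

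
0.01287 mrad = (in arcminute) 0.04424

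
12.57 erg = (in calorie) 3.004e-07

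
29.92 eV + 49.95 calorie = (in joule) 209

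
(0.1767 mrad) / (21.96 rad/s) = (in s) 8.046e-06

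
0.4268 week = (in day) 2.988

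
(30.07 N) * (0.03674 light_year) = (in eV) 6.524e+34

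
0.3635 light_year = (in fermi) 3.439e+30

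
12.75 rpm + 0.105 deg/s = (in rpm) 12.77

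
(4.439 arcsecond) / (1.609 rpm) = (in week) 2.112e-10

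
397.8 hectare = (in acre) 983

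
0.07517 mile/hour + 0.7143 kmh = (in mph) 0.519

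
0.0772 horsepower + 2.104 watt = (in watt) 59.67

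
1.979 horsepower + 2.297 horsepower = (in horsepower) 4.276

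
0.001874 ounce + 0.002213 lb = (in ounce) 0.03728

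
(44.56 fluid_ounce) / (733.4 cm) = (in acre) 4.44e-08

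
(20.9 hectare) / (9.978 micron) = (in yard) 2.291e+10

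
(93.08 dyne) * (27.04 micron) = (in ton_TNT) 6.015e-18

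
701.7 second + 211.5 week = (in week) 211.5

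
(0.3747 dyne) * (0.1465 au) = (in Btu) 77.83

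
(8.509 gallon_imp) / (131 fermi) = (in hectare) 2.953e+07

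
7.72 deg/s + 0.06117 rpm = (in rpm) 1.348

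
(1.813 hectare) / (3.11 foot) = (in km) 19.13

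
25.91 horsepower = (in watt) 1.932e+04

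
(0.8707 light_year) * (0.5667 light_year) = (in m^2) 4.416e+31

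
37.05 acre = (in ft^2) 1.614e+06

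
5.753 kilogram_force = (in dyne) 5.642e+06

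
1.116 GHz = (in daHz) 1.116e+08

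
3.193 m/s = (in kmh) 11.49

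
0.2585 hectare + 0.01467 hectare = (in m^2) 2732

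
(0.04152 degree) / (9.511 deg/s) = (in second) 0.004365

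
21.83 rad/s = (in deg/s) 1251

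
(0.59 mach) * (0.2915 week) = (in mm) 3.542e+10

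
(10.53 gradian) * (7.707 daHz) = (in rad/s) 12.75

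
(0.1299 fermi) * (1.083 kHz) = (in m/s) 1.407e-13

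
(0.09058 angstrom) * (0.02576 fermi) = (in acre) 5.766e-32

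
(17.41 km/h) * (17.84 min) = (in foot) 1.698e+04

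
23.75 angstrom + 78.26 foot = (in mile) 0.01482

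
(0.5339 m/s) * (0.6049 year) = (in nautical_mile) 5499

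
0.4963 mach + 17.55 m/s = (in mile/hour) 417.3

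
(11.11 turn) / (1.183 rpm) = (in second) 563.5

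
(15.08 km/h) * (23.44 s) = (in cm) 9819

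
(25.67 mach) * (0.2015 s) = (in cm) 1.761e+05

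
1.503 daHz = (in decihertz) 150.3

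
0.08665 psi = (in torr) 4.481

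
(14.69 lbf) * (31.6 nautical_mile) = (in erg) 3.824e+13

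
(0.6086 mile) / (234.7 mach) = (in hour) 3.404e-06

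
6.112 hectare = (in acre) 15.1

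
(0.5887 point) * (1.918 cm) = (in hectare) 3.983e-10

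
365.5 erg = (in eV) 2.281e+14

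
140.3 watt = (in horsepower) 0.1881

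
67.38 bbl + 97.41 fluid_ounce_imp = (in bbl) 67.4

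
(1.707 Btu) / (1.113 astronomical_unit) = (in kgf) 1.103e-09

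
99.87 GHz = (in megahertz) 9.987e+04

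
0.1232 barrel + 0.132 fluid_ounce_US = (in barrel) 0.1232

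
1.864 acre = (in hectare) 0.7543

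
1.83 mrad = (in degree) 0.1049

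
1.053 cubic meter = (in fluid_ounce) 3.561e+04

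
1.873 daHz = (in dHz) 187.3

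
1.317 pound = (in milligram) 5.974e+05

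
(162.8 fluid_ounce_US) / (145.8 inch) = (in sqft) 0.01399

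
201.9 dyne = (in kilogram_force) 0.0002059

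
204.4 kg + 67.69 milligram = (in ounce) 7210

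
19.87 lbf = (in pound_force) 19.87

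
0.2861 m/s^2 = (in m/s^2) 0.2861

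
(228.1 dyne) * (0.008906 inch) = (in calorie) 1.233e-07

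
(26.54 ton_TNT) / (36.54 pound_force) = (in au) 0.004567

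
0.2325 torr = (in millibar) 0.31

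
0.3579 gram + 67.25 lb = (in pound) 67.25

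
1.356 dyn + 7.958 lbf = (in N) 35.4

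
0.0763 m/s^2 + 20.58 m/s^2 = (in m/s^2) 20.66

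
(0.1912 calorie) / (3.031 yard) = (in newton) 0.2886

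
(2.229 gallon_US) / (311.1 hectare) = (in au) 1.813e-20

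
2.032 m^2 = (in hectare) 0.0002032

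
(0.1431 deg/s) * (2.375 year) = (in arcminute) 6.431e+08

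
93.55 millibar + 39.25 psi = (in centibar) 280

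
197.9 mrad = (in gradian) 12.6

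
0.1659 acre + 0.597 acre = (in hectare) 0.3087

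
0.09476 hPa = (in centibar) 0.009476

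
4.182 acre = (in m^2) 1.692e+04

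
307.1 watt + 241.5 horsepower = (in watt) 1.804e+05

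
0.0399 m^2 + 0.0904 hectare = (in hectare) 0.0904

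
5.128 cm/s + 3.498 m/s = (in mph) 7.94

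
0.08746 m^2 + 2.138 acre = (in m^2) 8652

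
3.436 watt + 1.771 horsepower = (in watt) 1324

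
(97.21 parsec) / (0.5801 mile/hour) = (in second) 1.157e+19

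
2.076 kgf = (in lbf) 4.577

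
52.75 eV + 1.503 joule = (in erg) 1.503e+07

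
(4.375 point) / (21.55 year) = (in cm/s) 2.271e-10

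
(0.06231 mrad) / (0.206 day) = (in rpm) 3.343e-08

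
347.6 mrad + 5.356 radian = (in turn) 0.9078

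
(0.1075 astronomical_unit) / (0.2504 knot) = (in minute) 2.081e+09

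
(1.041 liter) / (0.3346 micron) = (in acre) 0.7688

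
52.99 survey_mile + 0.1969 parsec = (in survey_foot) 1.993e+16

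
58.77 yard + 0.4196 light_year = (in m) 3.97e+15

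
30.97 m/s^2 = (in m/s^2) 30.97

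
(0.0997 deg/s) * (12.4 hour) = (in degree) 4451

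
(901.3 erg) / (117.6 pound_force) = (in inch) 6.783e-06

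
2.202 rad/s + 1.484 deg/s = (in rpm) 21.27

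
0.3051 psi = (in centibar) 2.104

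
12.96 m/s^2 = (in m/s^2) 12.96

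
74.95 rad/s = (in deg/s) 4294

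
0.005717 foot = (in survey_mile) 1.083e-06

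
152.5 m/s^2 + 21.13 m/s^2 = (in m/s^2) 173.6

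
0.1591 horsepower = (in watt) 118.6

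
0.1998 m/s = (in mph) 0.4469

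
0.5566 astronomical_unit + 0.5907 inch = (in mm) 8.327e+13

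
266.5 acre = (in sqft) 1.161e+07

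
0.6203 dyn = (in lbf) 1.394e-06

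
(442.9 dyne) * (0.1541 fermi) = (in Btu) 6.469e-22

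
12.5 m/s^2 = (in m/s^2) 12.5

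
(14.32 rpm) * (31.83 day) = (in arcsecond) 8.506e+11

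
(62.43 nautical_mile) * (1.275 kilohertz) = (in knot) 2.866e+08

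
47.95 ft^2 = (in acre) 0.001101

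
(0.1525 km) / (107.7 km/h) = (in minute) 0.08496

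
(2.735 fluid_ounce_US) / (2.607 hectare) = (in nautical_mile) 1.675e-12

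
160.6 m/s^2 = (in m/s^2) 160.6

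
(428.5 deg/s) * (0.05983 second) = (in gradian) 28.49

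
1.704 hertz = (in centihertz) 170.4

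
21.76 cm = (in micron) 2.176e+05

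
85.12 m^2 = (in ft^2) 916.2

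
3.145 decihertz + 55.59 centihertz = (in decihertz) 8.704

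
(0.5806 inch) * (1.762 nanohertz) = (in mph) 5.813e-11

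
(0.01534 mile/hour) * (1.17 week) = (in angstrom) 4.853e+13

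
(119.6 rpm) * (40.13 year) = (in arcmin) 5.449e+13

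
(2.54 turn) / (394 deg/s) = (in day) 2.686e-05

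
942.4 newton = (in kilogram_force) 96.1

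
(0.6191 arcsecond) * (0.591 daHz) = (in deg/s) 0.001016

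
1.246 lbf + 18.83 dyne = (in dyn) 5.543e+05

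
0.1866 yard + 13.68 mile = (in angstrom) 2.202e+14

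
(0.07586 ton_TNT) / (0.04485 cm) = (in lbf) 1.591e+11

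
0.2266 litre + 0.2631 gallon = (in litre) 1.223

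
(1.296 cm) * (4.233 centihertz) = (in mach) 1.611e-06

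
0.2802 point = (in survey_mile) 6.142e-08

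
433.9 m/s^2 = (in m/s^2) 433.9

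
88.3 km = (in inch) 3.476e+06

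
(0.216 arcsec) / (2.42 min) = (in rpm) 6.887e-08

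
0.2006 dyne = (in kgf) 2.046e-07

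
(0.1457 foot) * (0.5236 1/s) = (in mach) 6.829e-05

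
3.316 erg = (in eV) 2.07e+12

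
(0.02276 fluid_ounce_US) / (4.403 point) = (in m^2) 0.0004333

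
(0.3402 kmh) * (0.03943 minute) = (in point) 633.7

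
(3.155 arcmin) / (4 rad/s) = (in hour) 6.373e-08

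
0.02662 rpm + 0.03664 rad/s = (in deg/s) 2.259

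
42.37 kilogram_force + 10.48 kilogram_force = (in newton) 518.3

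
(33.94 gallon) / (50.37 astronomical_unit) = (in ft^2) 1.835e-13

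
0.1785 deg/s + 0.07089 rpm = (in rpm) 0.1006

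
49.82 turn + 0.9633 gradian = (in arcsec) 6.457e+07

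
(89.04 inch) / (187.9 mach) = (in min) 5.891e-07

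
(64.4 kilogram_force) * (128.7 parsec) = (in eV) 1.565e+40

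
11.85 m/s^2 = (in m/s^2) 11.85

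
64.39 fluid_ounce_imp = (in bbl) 0.01151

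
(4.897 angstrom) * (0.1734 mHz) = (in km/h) 3.057e-13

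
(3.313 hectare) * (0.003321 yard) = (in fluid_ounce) 3.402e+06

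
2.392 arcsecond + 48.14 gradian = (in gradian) 48.14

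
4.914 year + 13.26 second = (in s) 1.55e+08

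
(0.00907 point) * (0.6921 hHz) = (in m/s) 0.0002215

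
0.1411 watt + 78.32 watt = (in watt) 78.46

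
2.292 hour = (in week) 0.01364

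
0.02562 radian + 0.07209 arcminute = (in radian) 0.02564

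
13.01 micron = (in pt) 0.03688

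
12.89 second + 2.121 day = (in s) 1.833e+05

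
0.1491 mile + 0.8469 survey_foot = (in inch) 9457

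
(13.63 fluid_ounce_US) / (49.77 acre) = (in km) 2.001e-12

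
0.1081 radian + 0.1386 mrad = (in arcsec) 2.233e+04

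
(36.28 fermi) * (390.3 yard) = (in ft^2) 1.394e-10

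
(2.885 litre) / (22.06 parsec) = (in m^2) 4.238e-21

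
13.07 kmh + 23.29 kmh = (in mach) 0.02966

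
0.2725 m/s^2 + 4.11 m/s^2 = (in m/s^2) 4.383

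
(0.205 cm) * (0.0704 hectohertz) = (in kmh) 0.05196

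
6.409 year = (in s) 2.021e+08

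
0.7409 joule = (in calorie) 0.1771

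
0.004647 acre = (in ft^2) 202.4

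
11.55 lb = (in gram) 5239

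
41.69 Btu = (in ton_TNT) 1.051e-05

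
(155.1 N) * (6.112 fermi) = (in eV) 5.917e+06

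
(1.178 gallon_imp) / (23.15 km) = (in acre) 5.716e-11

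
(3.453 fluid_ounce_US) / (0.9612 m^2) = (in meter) 0.0001062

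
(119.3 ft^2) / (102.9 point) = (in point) 8.655e+05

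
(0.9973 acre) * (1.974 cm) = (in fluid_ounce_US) 2.694e+06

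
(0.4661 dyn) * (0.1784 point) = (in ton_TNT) 7.011e-20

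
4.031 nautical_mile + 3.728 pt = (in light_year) 7.891e-13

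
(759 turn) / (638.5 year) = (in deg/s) 1.357e-05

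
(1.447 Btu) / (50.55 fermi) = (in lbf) 6.789e+15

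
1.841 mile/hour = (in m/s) 0.823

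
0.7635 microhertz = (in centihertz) 7.635e-05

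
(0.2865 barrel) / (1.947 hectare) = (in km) 2.339e-09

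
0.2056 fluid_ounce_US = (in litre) 0.00608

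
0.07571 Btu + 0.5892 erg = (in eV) 4.986e+20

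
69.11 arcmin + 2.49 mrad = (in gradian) 1.438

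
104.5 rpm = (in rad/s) 10.94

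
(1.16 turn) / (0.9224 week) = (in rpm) 0.0001248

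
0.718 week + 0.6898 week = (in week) 1.408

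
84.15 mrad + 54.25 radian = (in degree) 3113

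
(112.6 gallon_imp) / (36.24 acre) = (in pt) 0.009894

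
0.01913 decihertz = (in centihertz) 0.1913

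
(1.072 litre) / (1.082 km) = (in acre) 2.448e-10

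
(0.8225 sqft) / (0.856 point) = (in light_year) 2.675e-14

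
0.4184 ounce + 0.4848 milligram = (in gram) 11.86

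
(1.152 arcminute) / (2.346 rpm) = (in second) 0.001364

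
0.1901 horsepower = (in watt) 141.8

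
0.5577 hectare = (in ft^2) 6.003e+04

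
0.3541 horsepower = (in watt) 264.1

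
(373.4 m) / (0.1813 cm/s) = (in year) 0.006531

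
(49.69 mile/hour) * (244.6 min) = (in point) 9.241e+08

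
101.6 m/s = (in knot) 197.5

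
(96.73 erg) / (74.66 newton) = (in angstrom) 1296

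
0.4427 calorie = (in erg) 1.852e+07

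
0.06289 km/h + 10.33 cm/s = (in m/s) 0.1208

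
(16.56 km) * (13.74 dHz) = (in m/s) 2.275e+04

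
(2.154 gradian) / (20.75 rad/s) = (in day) 1.887e-08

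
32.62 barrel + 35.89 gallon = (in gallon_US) 1406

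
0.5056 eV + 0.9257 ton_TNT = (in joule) 3.873e+09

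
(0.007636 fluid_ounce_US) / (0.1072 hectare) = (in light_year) 2.227e-26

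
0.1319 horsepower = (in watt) 98.36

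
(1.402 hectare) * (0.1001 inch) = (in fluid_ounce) 1.205e+06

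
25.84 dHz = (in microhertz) 2.584e+06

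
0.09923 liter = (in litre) 0.09923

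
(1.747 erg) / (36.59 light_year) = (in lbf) 1.135e-25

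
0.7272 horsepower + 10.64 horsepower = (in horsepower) 11.37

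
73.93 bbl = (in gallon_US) 3105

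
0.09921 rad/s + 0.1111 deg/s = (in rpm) 0.9659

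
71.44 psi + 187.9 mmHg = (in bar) 5.176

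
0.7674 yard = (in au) 4.691e-12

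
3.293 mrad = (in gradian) 0.2096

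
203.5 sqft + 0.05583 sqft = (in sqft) 203.6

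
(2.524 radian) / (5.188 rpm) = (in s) 4.646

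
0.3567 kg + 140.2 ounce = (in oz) 152.8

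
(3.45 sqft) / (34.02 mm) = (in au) 6.298e-11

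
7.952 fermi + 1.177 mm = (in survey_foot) 0.003862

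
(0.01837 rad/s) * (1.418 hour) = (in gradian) 5970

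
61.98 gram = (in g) 61.98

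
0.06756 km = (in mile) 0.04198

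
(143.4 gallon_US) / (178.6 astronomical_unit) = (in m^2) 2.032e-14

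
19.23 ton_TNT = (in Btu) 7.626e+07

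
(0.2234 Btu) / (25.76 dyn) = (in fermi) 9.15e+20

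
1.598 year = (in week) 83.32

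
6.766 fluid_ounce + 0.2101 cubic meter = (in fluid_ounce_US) 7111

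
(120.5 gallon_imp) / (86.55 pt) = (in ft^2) 193.1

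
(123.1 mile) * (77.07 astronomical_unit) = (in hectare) 2.284e+14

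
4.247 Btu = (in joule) 4481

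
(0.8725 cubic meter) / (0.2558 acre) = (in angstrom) 8.428e+06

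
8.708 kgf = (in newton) 85.4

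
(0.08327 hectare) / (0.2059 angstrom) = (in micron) 4.044e+19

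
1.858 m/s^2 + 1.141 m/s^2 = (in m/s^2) 2.999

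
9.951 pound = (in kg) 4.514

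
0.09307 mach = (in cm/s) 3169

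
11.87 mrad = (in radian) 0.01187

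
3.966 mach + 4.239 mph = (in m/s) 1352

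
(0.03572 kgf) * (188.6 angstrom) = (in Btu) 6.262e-12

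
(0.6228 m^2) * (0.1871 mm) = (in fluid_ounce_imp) 4.101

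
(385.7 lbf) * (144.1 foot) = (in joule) 7.536e+04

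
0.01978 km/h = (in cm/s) 0.5494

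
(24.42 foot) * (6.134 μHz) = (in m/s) 4.566e-05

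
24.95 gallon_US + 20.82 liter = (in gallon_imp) 25.35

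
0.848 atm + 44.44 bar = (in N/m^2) 4.53e+06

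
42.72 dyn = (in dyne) 42.72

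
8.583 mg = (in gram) 0.008583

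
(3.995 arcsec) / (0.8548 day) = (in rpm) 2.504e-09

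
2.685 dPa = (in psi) 3.894e-05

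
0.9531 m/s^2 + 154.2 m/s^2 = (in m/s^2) 155.2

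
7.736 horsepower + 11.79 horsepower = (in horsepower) 19.53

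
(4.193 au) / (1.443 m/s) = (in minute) 7.245e+09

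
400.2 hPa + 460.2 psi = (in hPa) 3.213e+04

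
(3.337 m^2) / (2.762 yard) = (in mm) 1321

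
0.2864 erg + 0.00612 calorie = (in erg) 2.561e+05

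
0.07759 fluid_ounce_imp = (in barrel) 1.387e-05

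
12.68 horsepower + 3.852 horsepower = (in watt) 1.233e+04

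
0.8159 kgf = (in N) 8.001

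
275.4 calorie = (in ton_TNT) 2.754e-07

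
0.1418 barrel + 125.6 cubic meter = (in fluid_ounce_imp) 4.421e+06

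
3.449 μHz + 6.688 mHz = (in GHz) 6.691e-12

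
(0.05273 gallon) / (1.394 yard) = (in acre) 3.869e-08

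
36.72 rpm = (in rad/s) 3.845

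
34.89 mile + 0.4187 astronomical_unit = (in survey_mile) 3.892e+07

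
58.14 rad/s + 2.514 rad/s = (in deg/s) 3475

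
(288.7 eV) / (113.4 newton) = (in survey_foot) 1.338e-18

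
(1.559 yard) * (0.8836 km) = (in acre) 0.3113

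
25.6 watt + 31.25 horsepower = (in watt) 2.333e+04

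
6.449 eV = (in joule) 1.033e-18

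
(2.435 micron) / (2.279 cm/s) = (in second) 0.0001068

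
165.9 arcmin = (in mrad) 48.26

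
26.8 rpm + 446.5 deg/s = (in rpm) 101.2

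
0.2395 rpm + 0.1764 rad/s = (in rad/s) 0.2015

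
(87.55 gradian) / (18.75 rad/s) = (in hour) 2.037e-05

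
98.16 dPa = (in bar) 9.816e-05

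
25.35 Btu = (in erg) 2.675e+11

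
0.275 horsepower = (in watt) 205.1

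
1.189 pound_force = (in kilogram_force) 0.5393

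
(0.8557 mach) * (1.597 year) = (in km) 1.467e+07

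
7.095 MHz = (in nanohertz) 7.095e+15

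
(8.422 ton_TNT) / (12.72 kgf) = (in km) 2.825e+05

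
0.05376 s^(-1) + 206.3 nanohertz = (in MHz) 5.376e-08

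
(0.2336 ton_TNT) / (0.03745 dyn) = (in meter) 2.61e+15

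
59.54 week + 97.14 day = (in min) 7.4e+05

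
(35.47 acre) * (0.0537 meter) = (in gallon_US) 2.036e+06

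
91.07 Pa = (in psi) 0.01321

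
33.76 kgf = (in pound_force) 74.43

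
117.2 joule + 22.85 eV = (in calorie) 28.01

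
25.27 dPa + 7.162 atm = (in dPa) 7.257e+06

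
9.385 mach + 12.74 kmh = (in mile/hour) 7156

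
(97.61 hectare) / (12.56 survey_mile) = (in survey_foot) 158.4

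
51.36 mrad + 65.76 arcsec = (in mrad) 51.68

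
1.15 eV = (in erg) 1.843e-12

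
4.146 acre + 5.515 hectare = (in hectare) 7.193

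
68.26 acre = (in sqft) 2.973e+06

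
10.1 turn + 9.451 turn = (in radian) 122.8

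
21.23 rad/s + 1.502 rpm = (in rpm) 204.2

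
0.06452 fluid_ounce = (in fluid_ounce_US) 0.06452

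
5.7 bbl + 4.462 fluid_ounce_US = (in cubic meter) 0.9064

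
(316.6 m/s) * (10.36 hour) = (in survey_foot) 3.874e+07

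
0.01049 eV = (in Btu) 1.593e-24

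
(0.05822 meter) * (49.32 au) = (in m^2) 4.296e+11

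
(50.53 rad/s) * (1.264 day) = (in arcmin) 1.897e+10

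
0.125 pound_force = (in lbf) 0.125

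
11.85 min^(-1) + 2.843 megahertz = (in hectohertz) 2.843e+04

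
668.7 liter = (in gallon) 176.7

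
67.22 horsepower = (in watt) 5.013e+04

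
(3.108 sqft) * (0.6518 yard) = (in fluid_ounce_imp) 6057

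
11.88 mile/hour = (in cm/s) 531.1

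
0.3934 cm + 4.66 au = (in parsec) 2.259e-05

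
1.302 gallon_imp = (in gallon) 1.564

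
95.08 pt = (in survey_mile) 2.084e-05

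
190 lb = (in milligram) 8.618e+07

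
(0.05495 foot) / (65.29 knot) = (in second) 0.0004987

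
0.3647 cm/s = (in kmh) 0.01313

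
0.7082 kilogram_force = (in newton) 6.945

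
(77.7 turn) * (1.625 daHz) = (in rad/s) 7933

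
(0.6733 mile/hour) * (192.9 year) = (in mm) 1.831e+12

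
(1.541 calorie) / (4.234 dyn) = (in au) 1.018e-06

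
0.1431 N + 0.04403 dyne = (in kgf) 0.01459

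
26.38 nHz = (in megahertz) 2.638e-14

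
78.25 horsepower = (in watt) 5.835e+04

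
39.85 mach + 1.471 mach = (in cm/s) 1.407e+06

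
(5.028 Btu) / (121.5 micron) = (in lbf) 9.815e+06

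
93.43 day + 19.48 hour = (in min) 1.357e+05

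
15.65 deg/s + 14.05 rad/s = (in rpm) 136.8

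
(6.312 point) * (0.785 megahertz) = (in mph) 3910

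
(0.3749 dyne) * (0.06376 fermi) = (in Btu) 2.266e-25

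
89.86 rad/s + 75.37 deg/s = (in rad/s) 91.18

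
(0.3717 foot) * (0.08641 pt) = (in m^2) 3.454e-06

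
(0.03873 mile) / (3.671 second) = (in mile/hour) 37.98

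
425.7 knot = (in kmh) 788.4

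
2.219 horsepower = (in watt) 1655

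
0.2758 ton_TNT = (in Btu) 1.094e+06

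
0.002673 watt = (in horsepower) 3.585e-06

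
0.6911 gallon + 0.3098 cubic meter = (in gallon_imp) 68.72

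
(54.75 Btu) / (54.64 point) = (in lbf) 6.737e+05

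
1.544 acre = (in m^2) 6248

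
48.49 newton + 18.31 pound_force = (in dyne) 1.299e+07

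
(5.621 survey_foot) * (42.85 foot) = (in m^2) 22.38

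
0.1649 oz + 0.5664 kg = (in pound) 1.259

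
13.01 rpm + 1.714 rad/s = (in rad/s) 3.076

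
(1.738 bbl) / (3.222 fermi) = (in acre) 2.119e+10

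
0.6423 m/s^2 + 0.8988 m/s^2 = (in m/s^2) 1.541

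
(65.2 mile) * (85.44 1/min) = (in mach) 438.8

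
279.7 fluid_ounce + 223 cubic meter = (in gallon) 5.891e+04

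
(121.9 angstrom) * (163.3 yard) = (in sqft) 1.959e-05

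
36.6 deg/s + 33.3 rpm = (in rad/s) 4.126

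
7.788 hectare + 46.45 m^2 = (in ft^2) 8.388e+05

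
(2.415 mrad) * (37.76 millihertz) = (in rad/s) 9.119e-05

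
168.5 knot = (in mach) 0.2546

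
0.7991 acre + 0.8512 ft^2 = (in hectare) 0.3234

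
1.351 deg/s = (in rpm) 0.2252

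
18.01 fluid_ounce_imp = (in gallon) 0.1352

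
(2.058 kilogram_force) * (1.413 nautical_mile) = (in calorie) 1.262e+04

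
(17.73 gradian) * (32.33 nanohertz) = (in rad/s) 9.004e-09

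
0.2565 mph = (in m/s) 0.1147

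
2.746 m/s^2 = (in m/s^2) 2.746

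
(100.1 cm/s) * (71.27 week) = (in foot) 1.416e+08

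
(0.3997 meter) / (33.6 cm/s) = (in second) 1.19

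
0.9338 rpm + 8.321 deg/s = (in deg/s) 13.92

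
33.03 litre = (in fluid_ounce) 1117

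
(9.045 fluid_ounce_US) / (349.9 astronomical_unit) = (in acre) 1.263e-21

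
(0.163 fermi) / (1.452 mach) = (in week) 5.451e-25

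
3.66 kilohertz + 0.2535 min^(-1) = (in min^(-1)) 2.196e+05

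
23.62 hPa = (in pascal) 2362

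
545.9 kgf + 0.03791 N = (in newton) 5353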